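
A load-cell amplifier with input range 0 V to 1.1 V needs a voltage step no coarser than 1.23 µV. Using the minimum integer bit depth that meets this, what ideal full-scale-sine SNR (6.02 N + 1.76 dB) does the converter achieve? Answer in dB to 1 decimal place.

122.2 dB

Span = 1.1 V.
Levels needed ≥ 1.1/1.23 µV = 894300. 2^20 = 1048576 suffices, so N_min = 20.
6.02(20) + 1.76 = 122.16 dB.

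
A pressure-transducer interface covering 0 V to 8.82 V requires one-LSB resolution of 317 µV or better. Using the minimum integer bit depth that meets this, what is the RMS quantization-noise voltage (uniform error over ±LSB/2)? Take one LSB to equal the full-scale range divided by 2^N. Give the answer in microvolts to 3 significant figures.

77.7 µV

Range is 8.82 V.
Required number of levels: 8.82/317 µV = 27823; smallest N with 2^N ≥ that is 15.
One LSB is 8.82 V / 32768 = 269.17 µV.
RMS noise = LSB/√12 = 77.7 µV.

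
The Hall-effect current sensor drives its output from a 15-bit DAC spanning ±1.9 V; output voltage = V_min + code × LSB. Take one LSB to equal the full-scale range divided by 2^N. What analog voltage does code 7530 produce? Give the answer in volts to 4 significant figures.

Span: 1.9 V − (-1.9 V) = 3.8 V. LSB = 3.8 V / 2^15.
V_out = -1.9 + 7530 × (3.8/32768) V
      = -1.9 V + 0.873230 V = -1.02677 V.

-1.027 V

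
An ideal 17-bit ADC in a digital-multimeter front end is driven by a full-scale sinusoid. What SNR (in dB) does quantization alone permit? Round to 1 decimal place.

104.1 dB

SNR = 6.02·17 + 1.76 = 104.10 dB.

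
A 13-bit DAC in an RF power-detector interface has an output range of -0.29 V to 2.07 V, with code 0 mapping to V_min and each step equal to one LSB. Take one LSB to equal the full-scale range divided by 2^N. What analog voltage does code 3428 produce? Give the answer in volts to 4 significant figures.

Range = 2.07 − (-0.29) = 2.36 V. LSB = 2.36 V / 2^13.
V_out = -0.29 + 3428 × (2.36/8192) V
      = -0.29 + 0.987559 = 0.697559 V.

0.6976 V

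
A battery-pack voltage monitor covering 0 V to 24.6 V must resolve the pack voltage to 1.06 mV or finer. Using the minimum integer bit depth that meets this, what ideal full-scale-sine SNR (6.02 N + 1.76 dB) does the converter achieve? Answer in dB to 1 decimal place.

92.1 dB

V_FS = 24.6 V.
Need 2^N ≥ 24.6 V / 1.06 mV = 23210 → N_min = 15.
6.02(15) + 1.76 = 92.06 dB.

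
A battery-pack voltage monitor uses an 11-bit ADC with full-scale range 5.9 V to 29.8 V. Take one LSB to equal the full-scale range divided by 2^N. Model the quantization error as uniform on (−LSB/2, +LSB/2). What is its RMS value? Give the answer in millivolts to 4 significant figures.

3.369 mV

Full-scale range = 29.8 V − (5.9 V) = 23.9 V.
LSB = 23.9 V / 2^11 = 11.6699 mV.
RMS of a uniform error over width LSB is LSB/√12 = 3.369 mV.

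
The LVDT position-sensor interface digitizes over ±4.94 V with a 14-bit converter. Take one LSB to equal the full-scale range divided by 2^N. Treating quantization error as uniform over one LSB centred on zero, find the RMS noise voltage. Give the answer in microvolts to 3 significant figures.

Range = 4.94 − (-4.94) = 9.88 V.
One LSB is 9.88 V / 16384 = 0.60303 mV.
For a uniform distribution on [−LSB/2, +LSB/2], V_rms = LSB/√12 = 0.60303 mV/3.4641 = 174 µV.

174 µV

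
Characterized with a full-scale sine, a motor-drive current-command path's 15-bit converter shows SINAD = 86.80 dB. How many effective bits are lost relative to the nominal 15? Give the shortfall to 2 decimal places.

0.87 bits

N_eff = (86.80 − 1.76)/6.02 = 14.1262 bits.
15 − 14.1262 = 0.87 bits below nominal.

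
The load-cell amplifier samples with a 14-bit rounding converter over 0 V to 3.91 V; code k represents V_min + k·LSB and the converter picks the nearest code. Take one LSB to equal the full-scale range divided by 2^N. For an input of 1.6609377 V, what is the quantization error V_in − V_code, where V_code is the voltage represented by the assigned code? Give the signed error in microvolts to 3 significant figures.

−48.6 µV

Full-scale range = 3.91 V. LSB = 3.91 V / 2^14 ≈ 238.6 µV.
Position in LSBs: (1.6609377 − (0)) × 16384/3.91 = 6959.7962; rounding gives k = 6960.
V_code = V_min + k × range/2^14 = 0 + 6960 × 3.91/16384 = 1.6609863281 V.
V_in − V_code = 1.6609377 − (1.6609863281) = −48.6 µV.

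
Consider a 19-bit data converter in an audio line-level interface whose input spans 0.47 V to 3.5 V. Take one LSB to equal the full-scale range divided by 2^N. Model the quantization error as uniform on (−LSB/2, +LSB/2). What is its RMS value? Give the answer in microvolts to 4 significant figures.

Full-scale range = 3.5 V − (0.47 V) = 3.03 V.
LSB = 3.03 V ÷ 2^19 = 3.03/524288 V = 5.77927 µV.
For a uniform distribution on [−LSB/2, +LSB/2], V_rms = LSB/√12 = 5.77927 µV/3.4641 = 1.668 µV.

1.668 µV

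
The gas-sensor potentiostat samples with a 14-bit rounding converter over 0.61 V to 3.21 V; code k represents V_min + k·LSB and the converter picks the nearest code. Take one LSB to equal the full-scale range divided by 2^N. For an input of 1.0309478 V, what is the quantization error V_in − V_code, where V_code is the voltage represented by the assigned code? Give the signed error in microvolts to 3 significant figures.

Range = 3.21 − (0.61) = 2.6 V. LSB = 2.6 V / 2^14 ≈ 158.7 µV.
(1.0309478 − (0.61)) / LSB = 0.4209478 × 16384/2.6 = 2652.6188. Nearest integer: k = 2653.
Reconstructed level: 0.61 + 2653 × 2.6/16384 V = 1.0310083008 V.
e = 1.0309478 − (1.0310083008) = −60.5 µV.

−60.5 µV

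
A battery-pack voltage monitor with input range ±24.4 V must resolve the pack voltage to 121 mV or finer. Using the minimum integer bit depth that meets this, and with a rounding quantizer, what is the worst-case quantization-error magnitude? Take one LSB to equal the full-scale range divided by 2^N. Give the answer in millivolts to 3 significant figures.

Span: 24.4 V − (-24.4 V) = 48.8 V.
Levels needed ≥ 48.8/121 mV = 403.3. 2^9 = 512 suffices, so N_min = 9.
One LSB is 48.8 V / 512 = 95.313 mV.
|e|_max = LSB/2 = 47.7 mV.

47.7 mV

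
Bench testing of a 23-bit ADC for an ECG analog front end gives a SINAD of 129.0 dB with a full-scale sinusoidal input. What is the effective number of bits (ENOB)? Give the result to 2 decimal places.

21.14 bits

(129.0 − 1.76) / 6.02 = 127.24/6.02 = 21.1362 effective bits.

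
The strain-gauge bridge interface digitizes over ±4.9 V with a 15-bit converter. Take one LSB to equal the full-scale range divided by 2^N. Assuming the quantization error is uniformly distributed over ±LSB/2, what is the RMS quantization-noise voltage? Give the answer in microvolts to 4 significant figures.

86.33 µV

The full-scale span is 4.9 − (-4.9) = 9.8 V.
LSB = 9.8 V / 2^15 = 299.072 µV.
σ_q = LSB/√12 = 299.072 µV/3.4641 = 86.33 µV.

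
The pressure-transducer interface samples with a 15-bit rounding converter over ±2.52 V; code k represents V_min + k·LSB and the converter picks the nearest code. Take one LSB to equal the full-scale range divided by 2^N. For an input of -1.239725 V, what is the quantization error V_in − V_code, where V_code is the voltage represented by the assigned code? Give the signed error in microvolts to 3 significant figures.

−27.7 µV

The full-scale span is 2.52 − (-2.52) = 5.04 V. LSB = 5.04 V / 2^15 ≈ 153.8 µV.
Position in LSBs: (-1.239725 − (-2.52)) × 32768/5.04 = 8323.8197; rounding gives k = 8324.
V_code = -2.52 + (8324/32768) × 5.04 = -1.2396972656 V.
Error = V_in − V_code = -1.239725 − (-1.2396972656) = −27.7 µV.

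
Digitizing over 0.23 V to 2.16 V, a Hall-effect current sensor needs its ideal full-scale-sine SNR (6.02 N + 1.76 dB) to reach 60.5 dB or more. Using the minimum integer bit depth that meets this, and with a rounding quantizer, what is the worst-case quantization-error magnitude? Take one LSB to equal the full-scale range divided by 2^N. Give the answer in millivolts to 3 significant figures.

0.942 mV

Full-scale range = 2.16 V − (0.23 V) = 1.93 V.
6.02 N + 1.76 ≥ 60.5 gives N ≥ 9.757, so the minimum integer is 10.
One LSB is 1.93 V / 1024 = 1.8848 mV.
Max error for round-to-nearest is LSB/2 = 0.942 mV.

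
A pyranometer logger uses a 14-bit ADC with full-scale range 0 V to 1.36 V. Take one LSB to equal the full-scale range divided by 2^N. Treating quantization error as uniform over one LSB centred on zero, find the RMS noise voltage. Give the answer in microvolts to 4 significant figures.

23.96 µV

Span = 1.36 V.
One LSB is 1.36 V / 16384 = 83.0078 µV.
σ_q = LSB/√12 = 83.0078 µV/3.4641 = 23.96 µV.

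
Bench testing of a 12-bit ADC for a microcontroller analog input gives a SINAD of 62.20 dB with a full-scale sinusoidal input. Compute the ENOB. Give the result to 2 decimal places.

Inverting SNR = 6.02 N + 1.76: N_eff = (62.20 − 1.76)/6.02 = 10.0399.

10.04 bits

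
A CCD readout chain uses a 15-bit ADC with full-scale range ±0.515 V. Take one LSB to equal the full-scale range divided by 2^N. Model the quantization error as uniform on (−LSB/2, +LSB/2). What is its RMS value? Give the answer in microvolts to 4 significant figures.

Range = 0.515 − (-0.515) = 1.03 V.
One LSB is 1.03 V / 32768 = 31.4331 µV.
RMS of a uniform error over width LSB is LSB/√12 = 9.074 µV.

9.074 µV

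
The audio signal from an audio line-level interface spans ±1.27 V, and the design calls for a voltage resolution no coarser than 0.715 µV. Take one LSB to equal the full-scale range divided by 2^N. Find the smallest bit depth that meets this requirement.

The full-scale span is 1.27 − (-1.27) = 2.54 V.
Levels needed ≥ 2.54/0.715 µV = 3.552e6. 2^22 = 4194304 suffices, so N_min = 22.

22 bits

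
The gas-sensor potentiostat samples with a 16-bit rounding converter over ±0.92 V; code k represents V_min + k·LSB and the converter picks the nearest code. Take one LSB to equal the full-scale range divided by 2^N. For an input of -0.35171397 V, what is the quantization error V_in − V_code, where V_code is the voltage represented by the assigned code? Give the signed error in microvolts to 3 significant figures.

The full-scale span is 0.92 − (-0.92) = 1.84 V. LSB = 1.84 V / 2^16 ≈ 28.08 µV.
(V_in − V_min)/LSB = (-0.35171397 − (-0.92)) × 65536/1.84 = 20240.8659 → nearest code k = 20241.
Reconstructed level: -0.92 + 20241 × 1.84/65536 V = -0.35171020508 V.
e = -0.35171397 − (-0.35171020508) = −3.76 µV.

−3.76 µV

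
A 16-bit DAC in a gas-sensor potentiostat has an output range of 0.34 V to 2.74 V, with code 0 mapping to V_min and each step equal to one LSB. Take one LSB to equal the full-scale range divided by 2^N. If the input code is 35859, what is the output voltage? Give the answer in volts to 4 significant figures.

The full-scale span is 2.74 − (0.34) = 2.4 V. LSB = 2.4 V / 2^16.
Output = V_min + (35859/65536) × range = 0.34 + 0.547165 × 2.4 V
      = 0.34 + 1.31320 = 1.65320 V.

1.653 V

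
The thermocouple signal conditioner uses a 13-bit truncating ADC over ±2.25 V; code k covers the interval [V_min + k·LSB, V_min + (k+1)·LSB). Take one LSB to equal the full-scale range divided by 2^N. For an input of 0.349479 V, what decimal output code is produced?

4732

The full-scale span is 2.25 − (-2.25) = 4.5 V. LSB = 4.5 V / 2^13 ≈ 0.5493 mV.
V_in − V_min = 0.349479 − (-2.25) = 2.599479 V.
Divide by LSB: 2.599479 × 8192/4.5 = 4732.2071.
Truncating gives code 4732.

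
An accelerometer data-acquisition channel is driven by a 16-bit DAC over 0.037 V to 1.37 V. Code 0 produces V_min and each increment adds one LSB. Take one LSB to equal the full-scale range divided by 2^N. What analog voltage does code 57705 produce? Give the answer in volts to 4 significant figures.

The full-scale span is 1.37 − (0.037) = 1.333 V. LSB = 1.333 V / 2^16.
V_out = V_min + code × LSB = 0.037 V + 57705 × 1.333 V / 65536
      = 0.037 + 1.17372 = 1.21072 V.

1.211 V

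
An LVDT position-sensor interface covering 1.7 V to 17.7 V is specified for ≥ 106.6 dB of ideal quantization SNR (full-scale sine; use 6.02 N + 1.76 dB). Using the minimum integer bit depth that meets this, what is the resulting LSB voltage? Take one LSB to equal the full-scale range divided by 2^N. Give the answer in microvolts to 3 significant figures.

Range = 17.7 − (1.7) = 16 V.
Required N = ⌈(106.6 − 1.76)/6.02⌉ = ⌈17.415⌉ = 18.
Step size = 16/262144 V = 61.0 µV.

61.0 µV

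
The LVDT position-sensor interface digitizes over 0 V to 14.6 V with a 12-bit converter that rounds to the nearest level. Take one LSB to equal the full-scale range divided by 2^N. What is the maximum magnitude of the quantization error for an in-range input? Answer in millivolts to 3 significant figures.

1.78 mV

Full-scale range = 14.6 V.
LSB = 14.6 V ÷ 2^12 = 14.6/4096 V = 3.5645 mV.
Worst-case error for round-to-nearest is half an LSB: 1.78 mV.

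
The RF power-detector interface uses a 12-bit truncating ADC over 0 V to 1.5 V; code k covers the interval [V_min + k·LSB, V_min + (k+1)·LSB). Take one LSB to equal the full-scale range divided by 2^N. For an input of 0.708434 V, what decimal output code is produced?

1934

Span = 1.5 V. LSB = 1.5 V / 2^12 ≈ 366.2 µV.
V_in − V_min = 0.708434 − (0) = 0.708434 V.
Divide by LSB: 0.708434 × 4096/1.5 = 1934.4971.
Truncating gives code 1934.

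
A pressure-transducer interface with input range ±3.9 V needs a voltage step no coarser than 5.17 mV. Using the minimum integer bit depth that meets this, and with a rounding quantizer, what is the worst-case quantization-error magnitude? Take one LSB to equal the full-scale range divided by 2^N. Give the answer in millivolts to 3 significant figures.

1.90 mV

Range = 3.9 − (-3.9) = 7.8 V.
Levels needed ≥ 7.8/5.17 mV = 1509. 2^11 = 2048 suffices, so N_min = 11.
Step size = 7.8/2048 V = 3.8086 mV.
|e|_max = LSB/2 = 1.90 mV.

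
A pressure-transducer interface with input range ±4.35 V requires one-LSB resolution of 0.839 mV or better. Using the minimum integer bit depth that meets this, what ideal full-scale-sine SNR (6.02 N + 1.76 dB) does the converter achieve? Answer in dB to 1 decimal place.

Full-scale range = 4.35 V − (-4.35 V) = 8.7 V.
Need 2^N ≥ 8.7 V / 0.839 mV = 10370 → N_min = 14.
6.02(14) + 1.76 = 86.04 dB.

86.0 dB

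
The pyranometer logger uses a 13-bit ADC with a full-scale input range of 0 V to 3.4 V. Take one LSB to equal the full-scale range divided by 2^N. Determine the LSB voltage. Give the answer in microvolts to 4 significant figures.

415.0 µV

Span = 3.4 V.
Number of codes = 2^13 = 8192.
One LSB is 3.4 V / 8192 = 415.0 µV.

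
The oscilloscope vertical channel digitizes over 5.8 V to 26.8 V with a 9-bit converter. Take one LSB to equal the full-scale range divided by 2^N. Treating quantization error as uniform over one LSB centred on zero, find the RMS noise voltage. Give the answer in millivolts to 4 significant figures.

11.84 mV

Full-scale range = 26.8 V − (5.8 V) = 21 V.
Step size = 21/512 V = 41.0156 mV.
For a uniform distribution on [−LSB/2, +LSB/2], V_rms = LSB/√12 = 41.0156 mV/3.4641 = 11.84 mV.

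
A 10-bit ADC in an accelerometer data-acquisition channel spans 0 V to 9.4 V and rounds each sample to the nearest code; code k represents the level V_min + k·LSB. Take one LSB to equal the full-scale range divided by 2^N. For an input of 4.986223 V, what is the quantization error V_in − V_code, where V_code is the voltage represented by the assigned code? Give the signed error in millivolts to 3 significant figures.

Range is 9.4 V. LSB = 9.4 V / 2^10 ≈ 9.180 mV.
(V_in − V_min)/LSB = (4.986223 − (0)) × 1024/9.4 = 543.1800 → nearest code k = 543.
V_code = 0 + (543/1024) × 9.4 = 4.984570313 V.
e = 4.986223 − (4.984570313) = +1.65 mV.

+1.65 mV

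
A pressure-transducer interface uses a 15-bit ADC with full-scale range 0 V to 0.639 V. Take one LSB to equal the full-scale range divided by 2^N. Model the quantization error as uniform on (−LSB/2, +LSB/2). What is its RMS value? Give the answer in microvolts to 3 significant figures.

Range is 0.639 V.
LSB = 0.639 V ÷ 2^15 = 0.639/32768 V = 19.501 µV.
σ_q = LSB/√12 = 19.501 µV/3.4641 = 5.63 µV.

5.63 µV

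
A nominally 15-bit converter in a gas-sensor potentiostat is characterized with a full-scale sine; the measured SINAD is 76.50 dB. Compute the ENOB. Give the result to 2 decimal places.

12.42 bits

ENOB = (SINAD − 1.76) / 6.02 = (76.50 − 1.76) / 6.02 = 74.74 / 6.02 = 12.4153.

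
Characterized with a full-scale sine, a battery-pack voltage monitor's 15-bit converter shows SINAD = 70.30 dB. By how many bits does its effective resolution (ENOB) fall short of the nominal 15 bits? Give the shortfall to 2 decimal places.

N_eff = (70.30 − 1.76)/6.02 = 11.3854 bits.
Shortfall = 15 − 11.3854 = 3.6146 bits.

3.61 bits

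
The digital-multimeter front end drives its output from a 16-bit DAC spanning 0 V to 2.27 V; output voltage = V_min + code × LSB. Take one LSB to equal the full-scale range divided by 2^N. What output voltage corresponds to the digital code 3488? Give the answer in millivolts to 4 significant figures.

Full-scale range = 2.27 V. LSB = 2.27 V / 2^16.
Output = V_min + (3488/65536) × range = 0 + 0.0532227 × 2.27 V
      = 0 + 0.120815 = 0.120815 V.

120.8 mV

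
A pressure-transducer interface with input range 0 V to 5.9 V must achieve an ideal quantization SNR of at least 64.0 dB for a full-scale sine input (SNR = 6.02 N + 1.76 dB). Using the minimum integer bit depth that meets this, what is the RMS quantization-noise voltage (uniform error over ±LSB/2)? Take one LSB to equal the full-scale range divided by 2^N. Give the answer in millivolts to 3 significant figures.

0.832 mV

Range is 5.9 V.
6.02 N + 1.76 ≥ 64.0 gives N ≥ 10.339, so the minimum integer is 11.
One LSB is 5.9 V / 2048 = 2.8809 mV.
RMS noise = LSB/√12 = 0.832 mV.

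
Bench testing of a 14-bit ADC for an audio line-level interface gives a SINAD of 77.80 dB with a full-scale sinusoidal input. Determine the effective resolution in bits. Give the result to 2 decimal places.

12.63 bits

ENOB = (77.80 − 1.76)/6.02 = 12.6312 bits.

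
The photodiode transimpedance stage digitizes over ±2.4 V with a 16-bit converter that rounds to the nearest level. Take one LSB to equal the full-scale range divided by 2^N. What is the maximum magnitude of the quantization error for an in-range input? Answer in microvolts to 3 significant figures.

Span: 2.4 V − (-2.4 V) = 4.8 V.
LSB = 4.8 V ÷ 2^16 = 4.8/65536 V = 73.242 µV.
|e|_max = LSB/2 = 36.6 µV.

36.6 µV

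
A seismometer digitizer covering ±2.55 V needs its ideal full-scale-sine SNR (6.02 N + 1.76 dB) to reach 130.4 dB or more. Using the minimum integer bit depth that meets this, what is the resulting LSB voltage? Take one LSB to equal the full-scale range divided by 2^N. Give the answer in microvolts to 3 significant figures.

1.22 µV

Range = 2.55 − (-2.55) = 5.1 V.
Solving 6.02 N ≥ 130.4 − 1.76: N ≥ 21.369. Round up → N = 22.
One LSB is 5.1 V / 4194304 = 1.22 µV.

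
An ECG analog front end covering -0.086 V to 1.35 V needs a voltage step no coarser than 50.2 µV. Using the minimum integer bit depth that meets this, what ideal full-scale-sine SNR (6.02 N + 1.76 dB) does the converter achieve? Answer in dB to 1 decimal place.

92.1 dB

Full-scale range = 1.35 V − (-0.086 V) = 1.436 V.
1.436 V / 50.2 µV = 28610. Since 2^14 = 16384 and 2^15 = 32768, N = 15.
Ideal SNR at N = 15: 6.02·15 + 1.76 = 92.1 dB.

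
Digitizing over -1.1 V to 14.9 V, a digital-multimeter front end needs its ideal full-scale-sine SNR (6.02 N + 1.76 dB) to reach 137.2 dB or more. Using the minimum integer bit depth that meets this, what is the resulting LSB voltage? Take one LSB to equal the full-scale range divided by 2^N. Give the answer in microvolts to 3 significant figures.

1.91 µV

Full-scale range = 14.9 V − (-1.1 V) = 16 V.
N ≥ (137.2 − 1.76)/6.02 = 22.498 → N_min = 23.
Step size = 16/8388608 V = 1.91 µV.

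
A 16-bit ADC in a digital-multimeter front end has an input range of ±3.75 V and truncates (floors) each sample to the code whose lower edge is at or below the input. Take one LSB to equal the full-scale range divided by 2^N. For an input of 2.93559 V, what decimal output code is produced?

The full-scale span is 3.75 − (-3.75) = 7.5 V. LSB = 7.5 V / 2^16 ≈ 114.4 µV.
(V_in − V_min) × 2^16/range = (2.93559 − (-3.75)) × 65536/7.5 = 58419.577.
Floor → code = 58419.

58419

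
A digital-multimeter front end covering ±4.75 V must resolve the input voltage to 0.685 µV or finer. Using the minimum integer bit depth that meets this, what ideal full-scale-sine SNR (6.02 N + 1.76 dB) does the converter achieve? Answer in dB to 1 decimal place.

The full-scale span is 4.75 − (-4.75) = 9.5 V.
Required number of levels: 9.5/0.685 µV = 1.3869e7; smallest N with 2^N ≥ that is 24.
6.02(24) + 1.76 = 146.24 dB.

146.2 dB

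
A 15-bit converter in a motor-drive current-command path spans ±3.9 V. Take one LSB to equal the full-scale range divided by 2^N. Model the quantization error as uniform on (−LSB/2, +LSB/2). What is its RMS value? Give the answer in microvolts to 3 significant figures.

Full-scale range = 3.9 V − (-3.9 V) = 7.8 V.
One LSB is 7.8 V / 32768 = 238.04 µV.
RMS of a uniform error over width LSB is LSB/√12 = 68.7 µV.

68.7 µV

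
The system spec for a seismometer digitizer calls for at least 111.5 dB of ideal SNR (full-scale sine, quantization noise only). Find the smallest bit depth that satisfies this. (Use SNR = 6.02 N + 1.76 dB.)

19 bits

6.02 N + 1.76 ≥ 111.5 gives N ≥ 18.229, so the minimum integer is 19.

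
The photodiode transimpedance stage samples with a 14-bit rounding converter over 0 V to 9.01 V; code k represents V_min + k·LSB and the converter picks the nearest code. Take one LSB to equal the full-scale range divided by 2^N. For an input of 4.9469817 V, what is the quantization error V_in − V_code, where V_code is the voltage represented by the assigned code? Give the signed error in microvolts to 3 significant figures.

V_FS = 9.01 V. LSB = 9.01 V / 2^14 ≈ 0.5499 mV.
Position in LSBs: (4.9469817 − (0)) × 16384/9.01 = 8995.7101; rounding gives k = 8996.
Reconstructed level: 0 + 8996 × 9.01/16384 V = 4.9471411133 V.
Error = V_in − V_code = 4.9469817 − (4.9471411133) = −159 µV.

−159 µV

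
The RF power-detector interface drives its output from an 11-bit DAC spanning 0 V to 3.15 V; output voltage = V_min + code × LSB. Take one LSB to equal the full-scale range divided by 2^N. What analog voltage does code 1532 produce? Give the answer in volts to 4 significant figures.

2.356 V

Full-scale range = 3.15 V. LSB = 3.15 V / 2^11.
V_out = 0 + 1532 × (3.15/2048) V
      = 0 V + 2.35635 V = 2.35635 V.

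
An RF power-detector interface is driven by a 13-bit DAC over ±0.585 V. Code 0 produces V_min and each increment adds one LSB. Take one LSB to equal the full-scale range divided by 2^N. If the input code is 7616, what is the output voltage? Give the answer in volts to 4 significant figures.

Full-scale range = 0.585 V − (-0.585 V) = 1.17 V. LSB = 1.17 V / 2^13.
V_out = V_min + code × LSB = -0.585 V + 7616 × 1.17 V / 8192
      = -0.585 + 1.08773 = 0.502734 V.

0.5027 V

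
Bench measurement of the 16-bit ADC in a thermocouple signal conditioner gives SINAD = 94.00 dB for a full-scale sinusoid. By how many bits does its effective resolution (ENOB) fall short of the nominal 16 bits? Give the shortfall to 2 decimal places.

0.68 bits

ENOB = (SINAD − 1.76)/6.02 = (94.00 − 1.76)/6.02 = 15.3223 bits.
16 − 15.3223 = 0.68 bits below nominal.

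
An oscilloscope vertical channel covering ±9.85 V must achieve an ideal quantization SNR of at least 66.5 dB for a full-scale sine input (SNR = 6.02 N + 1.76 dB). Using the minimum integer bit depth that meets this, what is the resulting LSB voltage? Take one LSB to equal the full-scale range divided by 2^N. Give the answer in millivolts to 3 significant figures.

9.62 mV

Range = 9.85 − (-9.85) = 19.7 V.
N ≥ (66.5 − 1.76)/6.02 = 10.754 → N_min = 11.
LSB = 19.7 V / 2^11 = 9.62 mV.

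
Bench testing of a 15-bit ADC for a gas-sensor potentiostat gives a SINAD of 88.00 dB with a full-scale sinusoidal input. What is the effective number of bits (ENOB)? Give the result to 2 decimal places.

ENOB = (SINAD − 1.76) / 6.02 = (88.00 − 1.76) / 6.02 = 86.24 / 6.02 = 14.3256.

14.33 bits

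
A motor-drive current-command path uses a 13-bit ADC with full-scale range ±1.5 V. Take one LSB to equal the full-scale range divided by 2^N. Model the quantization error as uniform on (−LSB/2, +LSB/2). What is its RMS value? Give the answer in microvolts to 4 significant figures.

105.7 µV

The full-scale span is 1.5 − (-1.5) = 3 V.
One LSB is 3 V / 8192 = 366.211 µV.
σ_q = LSB/√12 = 366.211 µV/3.4641 = 105.7 µV.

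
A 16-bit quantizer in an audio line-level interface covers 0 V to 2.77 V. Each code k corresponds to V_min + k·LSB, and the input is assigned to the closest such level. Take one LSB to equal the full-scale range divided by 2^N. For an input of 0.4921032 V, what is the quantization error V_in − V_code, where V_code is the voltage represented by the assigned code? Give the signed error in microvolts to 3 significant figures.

Range is 2.77 V. LSB = 2.77 V / 2^16 ≈ 42.27 µV.
Position in LSBs: (0.4921032 − (0)) × 65536/2.77 = 11642.7709; rounding gives k = 11643.
Reconstructed level: 0 + 11643 × 2.77/65536 V = 0.49211288452 V.
e = 0.4921032 − (0.49211288452) = −9.68 µV.

−9.68 µV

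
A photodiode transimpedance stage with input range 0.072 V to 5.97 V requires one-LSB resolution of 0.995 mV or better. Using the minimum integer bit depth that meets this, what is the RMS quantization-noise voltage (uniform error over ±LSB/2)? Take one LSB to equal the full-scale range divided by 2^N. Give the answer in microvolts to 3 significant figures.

208 µV

Range = 5.97 − (0.072) = 5.898 V.
Levels needed ≥ 5.898/0.995 mV = 5928. 2^13 = 8192 suffices, so N_min = 13.
One LSB is 5.898 V / 8192 = 0.71997 mV.
σ_q = LSB/√12 = 0.71997 mV/3.4641 = 208 µV.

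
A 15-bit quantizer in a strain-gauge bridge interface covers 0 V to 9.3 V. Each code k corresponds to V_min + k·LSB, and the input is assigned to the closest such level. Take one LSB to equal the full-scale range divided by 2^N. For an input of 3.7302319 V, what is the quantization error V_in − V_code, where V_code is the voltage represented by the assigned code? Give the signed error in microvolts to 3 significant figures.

+71.4 µV

Span = 9.3 V. LSB = 9.3 V / 2^15 ≈ 283.8 µV.
(V_in − V_min)/LSB = (3.7302319 − (0)) × 32768/9.3 = 13143.2515 → nearest code k = 13143.
V_code = V_min + k × range/2^15 = 0 + 13143 × 9.3/32768 = 3.7301605225 V.
V_in − V_code = 3.7302319 − (3.7301605225) = +71.4 µV.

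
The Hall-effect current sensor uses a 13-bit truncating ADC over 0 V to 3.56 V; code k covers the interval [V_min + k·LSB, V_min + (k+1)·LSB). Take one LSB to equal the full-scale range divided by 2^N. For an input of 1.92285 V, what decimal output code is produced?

V_FS = 3.56 V. LSB = 3.56 V / 2^13 ≈ 434.6 µV.
V_in − V_min = 1.92285 − (0) = 1.92285 V.
Divide by LSB: 1.92285 × 8192/3.56 = 4424.7155.
Truncating gives code 4424.

4424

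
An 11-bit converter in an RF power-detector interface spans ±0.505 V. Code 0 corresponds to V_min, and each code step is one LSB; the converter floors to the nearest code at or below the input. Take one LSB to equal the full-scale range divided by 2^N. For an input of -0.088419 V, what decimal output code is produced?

844

The full-scale span is 0.505 − (-0.505) = 1.01 V. LSB = 1.01 V / 2^11 ≈ 493.2 µV.
(V_in − V_min) × 2^11/range = (-0.088419 − (-0.505)) × 2048/1.01 = 844.711.
Floor → code = 844.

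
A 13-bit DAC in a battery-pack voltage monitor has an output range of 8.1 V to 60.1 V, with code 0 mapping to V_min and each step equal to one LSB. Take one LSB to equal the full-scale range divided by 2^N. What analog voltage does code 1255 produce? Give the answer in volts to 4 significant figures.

16.07 V

Span: 60.1 V − (8.1 V) = 52 V. LSB = 52 V / 2^13.
V_out = V_min + code × LSB = 8.1 V + 1255 × 52 V / 8192
      = 8.1 V + 7.96631 V = 16.0663 V.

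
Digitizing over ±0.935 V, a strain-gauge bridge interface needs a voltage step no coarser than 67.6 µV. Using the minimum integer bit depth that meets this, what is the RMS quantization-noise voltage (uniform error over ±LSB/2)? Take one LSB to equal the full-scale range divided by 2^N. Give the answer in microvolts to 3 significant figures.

16.5 µV

Span: 0.935 V − (-0.935 V) = 1.87 V.
1.87 V / 67.6 µV = 27660. Since 2^14 = 16384 and 2^15 = 32768, N = 15.
LSB = 1.87 V / 2^15 = 57.068 µV.
RMS noise = LSB/√12 = 16.5 µV.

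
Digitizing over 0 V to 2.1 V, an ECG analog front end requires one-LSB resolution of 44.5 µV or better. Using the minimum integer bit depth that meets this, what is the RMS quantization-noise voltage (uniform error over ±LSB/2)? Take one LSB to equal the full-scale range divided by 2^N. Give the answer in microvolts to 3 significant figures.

Range is 2.1 V.
Required number of levels: 2.1/44.5 µV = 47191; smallest N with 2^N ≥ that is 16.
One LSB is 2.1 V / 65536 = 32.043 µV.
V_rms = LSB/√12 = 9.25 µV.

9.25 µV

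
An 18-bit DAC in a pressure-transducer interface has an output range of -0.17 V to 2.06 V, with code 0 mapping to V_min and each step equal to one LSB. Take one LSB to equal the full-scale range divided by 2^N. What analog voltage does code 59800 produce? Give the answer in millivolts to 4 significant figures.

Full-scale range = 2.06 V − (-0.17 V) = 2.23 V. LSB = 2.23 V / 2^18.
Output = V_min + (59800/262144) × range = -0.17 + 0.228119 × 2.23 V
      = -0.17 V + 0.508705 V = 0.338705 V.

338.7 mV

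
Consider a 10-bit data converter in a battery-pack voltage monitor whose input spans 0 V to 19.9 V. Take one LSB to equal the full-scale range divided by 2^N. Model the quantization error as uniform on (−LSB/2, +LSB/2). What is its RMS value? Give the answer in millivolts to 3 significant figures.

V_FS = 19.9 V.
LSB = 19.9 V / 2^10 = 19.434 mV.
For a uniform distribution on [−LSB/2, +LSB/2], V_rms = LSB/√12 = 19.434 mV/3.4641 = 5.61 mV.

5.61 mV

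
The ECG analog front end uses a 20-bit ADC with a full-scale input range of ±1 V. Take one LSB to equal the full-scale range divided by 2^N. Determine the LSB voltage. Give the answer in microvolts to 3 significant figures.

Full-scale range = 1 V − (-1 V) = 2 V.
2^20 = 1048576 levels.
One LSB is 2 V / 1048576 = 1.91 µV.

1.91 µV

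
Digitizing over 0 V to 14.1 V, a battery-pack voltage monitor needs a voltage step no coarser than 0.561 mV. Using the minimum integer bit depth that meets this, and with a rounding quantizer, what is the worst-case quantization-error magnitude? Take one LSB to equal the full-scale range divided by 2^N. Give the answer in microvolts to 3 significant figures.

Span = 14.1 V.
Levels needed ≥ 14.1/0.561 mV = 25130. 2^15 = 32768 suffices, so N_min = 15.
One LSB is 14.1 V / 32768 = 430.30 µV.
Max error for round-to-nearest is LSB/2 = 215 µV.

215 µV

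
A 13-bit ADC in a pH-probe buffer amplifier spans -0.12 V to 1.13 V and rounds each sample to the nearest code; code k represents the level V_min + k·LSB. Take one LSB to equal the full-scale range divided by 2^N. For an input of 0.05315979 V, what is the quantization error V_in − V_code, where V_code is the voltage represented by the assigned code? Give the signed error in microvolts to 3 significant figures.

−27.5 µV

The full-scale span is 1.13 − (-0.12) = 1.25 V. LSB = 1.25 V / 2^13 ≈ 152.6 µV.
(0.05315979 − (-0.12)) / LSB = 0.17315979 × 8192/1.25 = 1134.8200. Nearest integer: k = 1135.
V_code = -0.12 + (1135/8192) × 1.25 = 0.05318725586 V.
Error = V_in − V_code = 0.05315979 − (0.05318725586) = −27.5 µV.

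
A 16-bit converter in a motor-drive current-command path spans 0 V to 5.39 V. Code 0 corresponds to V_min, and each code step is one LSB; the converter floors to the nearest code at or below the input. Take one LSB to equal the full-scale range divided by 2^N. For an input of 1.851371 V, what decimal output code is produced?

22510

Full-scale range = 5.39 V. LSB = 5.39 V / 2^16 ≈ 82.24 µV.
(V_in − V_min) × 2^16/range = (1.851371 − (0)) × 65536/5.39 = 22510.473.
Floor → code = 22510.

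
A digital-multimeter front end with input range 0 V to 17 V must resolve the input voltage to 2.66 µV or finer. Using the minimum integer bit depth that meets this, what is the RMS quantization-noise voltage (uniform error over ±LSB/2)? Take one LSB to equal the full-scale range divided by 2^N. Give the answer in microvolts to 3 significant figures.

0.585 µV

Span = 17 V.
Required number of levels: 17/2.66 µV = 6.3910e6; smallest N with 2^N ≥ that is 23.
LSB = 17 V ÷ 2^23 = 17/8388608 V = 2.0266 µV.
RMS noise = LSB/√12 = 0.585 µV.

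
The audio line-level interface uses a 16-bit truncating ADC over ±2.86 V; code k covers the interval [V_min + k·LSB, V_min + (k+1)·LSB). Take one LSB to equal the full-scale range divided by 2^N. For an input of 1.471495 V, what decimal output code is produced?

49627

Range = 2.86 − (-2.86) = 5.72 V. LSB = 5.72 V / 2^16 ≈ 87.28 µV.
V_in − V_min = 1.471495 − (-2.86) = 4.331495 V.
Divide by LSB: 4.331495 × 65536/5.72 = 49627.4224.
Truncating gives code 49627.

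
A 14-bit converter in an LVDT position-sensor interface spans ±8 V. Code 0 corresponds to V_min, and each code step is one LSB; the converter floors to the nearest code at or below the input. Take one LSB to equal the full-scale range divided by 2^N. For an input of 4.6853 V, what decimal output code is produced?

Range = 8 − (-8) = 16 V. LSB = 16 V / 2^14 ≈ 0.9766 mV.
(V_in − V_min) × 2^14/range = (4.6853 − (-8)) × 16384/16 = 12989.747.
Floor → code = 12989.

12989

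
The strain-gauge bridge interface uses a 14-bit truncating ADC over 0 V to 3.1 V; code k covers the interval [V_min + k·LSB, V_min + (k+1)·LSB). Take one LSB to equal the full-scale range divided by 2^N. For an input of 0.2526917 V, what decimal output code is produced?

1335

Span = 3.1 V. LSB = 3.1 V / 2^14 ≈ 189.2 µV.
code = ⌊(V_in − V_min)/LSB⌋ = ⌊(V_in − V_min) × 2^14 / range⌋
     = ⌊(0.2526917 − (0)) × 16384 / 3.1⌋ = ⌊0.2526917 × 16384/3.1⌋
     = ⌊1335.516⌋ = 1335.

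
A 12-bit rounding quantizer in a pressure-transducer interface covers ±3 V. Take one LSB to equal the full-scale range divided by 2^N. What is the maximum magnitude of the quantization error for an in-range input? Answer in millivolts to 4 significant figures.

0.7324 mV

Span: 3 V − (-3 V) = 6 V.
Step size = 6/4096 V = 1.46484 mV.
Worst-case error for round-to-nearest is half an LSB: 0.7324 mV.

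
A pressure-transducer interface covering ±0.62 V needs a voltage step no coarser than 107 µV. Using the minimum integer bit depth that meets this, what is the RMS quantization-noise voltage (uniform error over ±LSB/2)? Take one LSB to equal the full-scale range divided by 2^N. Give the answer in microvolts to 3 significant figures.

21.8 µV

Range = 0.62 − (-0.62) = 1.24 V.
1.24 V / 107 µV = 11590. Since 2^13 = 8192 and 2^14 = 16384, N = 14.
LSB = 1.24 V ÷ 2^14 = 1.24/16384 V = 75.684 µV.
σ_q = LSB/√12 = 75.684 µV/3.4641 = 21.8 µV.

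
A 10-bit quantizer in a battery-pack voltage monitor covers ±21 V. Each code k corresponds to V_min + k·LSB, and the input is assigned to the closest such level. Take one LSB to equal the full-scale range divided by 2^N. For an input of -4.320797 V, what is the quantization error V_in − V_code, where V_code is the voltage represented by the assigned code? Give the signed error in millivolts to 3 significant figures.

Span: 21 V − (-21 V) = 42 V. LSB = 42 V / 2^10 ≈ 41.02 mV.
Position in LSBs: (-4.320797 − (-21)) × 1024/42 = 406.6549; rounding gives k = 407.
V_code = -21 + (407/1024) × 42 = -4.306640625 V.
V_in − V_code = -4.320797 − (-4.306640625) = −14.2 mV.

−14.2 mV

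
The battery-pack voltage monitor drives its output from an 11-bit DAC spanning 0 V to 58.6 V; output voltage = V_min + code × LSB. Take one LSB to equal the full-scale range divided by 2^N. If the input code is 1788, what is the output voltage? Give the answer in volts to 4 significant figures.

Full-scale range = 58.6 V. LSB = 58.6 V / 2^11.
Output = V_min + (1788/2048) × range = 0 + 0.873047 × 58.6 V
      = 0 V + 51.1605 V = 51.1605 V.

51.16 V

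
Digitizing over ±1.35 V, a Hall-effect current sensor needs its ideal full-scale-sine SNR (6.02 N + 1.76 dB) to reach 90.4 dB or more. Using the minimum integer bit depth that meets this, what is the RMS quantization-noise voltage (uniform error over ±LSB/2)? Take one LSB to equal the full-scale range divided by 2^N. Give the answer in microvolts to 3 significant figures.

23.8 µV

Full-scale range = 1.35 V − (-1.35 V) = 2.7 V.
6.02 N + 1.76 ≥ 90.4 gives N ≥ 14.724, so the minimum integer is 15.
LSB = 2.7 V / 2^15 = 82.397 µV.
RMS noise = LSB/√12 = 23.8 µV.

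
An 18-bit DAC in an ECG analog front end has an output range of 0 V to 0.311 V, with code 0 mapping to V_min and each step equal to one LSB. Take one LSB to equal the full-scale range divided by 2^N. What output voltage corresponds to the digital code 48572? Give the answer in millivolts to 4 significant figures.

57.62 mV

Full-scale range = 0.311 V. LSB = 0.311 V / 2^18.
V_out = V_min + code × LSB = 0 V + 48572 × 0.311 V / 262144
      = 0 V + 0.0576244 V = 0.0576244 V.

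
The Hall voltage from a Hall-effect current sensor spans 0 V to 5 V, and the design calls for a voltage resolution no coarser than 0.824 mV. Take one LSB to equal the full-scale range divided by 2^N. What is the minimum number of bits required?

13 bits

Span = 5 V.
Required number of levels: 5/0.824 mV = 6068.0; smallest N with 2^N ≥ that is 13.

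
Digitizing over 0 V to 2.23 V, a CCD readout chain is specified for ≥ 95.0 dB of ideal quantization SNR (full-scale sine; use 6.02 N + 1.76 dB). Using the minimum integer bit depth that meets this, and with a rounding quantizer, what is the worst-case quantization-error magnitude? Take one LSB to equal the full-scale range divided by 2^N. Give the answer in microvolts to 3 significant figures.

Span = 2.23 V.
Required N = ⌈(95.0 − 1.76)/6.02⌉ = ⌈15.488⌉ = 16.
Step size = 2.23/65536 V = 34.027 µV.
Half an LSB is 17.0 µV.

17.0 µV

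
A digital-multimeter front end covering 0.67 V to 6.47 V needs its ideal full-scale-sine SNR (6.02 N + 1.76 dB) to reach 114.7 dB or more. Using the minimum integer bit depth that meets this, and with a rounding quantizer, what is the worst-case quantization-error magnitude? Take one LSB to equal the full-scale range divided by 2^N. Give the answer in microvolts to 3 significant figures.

5.53 µV

The full-scale span is 6.47 − (0.67) = 5.8 V.
Solving 6.02 N ≥ 114.7 − 1.76: N ≥ 18.761. Round up → N = 19.
One LSB is 5.8 V / 524288 = 11.063 µV.
Max error for round-to-nearest is LSB/2 = 5.53 µV.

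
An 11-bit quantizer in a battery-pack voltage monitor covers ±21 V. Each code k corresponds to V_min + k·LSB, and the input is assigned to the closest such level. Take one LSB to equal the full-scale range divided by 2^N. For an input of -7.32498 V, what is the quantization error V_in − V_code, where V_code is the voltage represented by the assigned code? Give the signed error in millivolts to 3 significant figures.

−3.69 mV

Full-scale range = 21 V − (-21 V) = 42 V. LSB = 42 V / 2^11 ≈ 20.51 mV.
(-7.32498 − (-21)) / LSB = 13.67502 × 2048/42 = 666.8200. Nearest integer: k = 667.
V_code = V_min + k × range/2^11 = -21 + 667 × 42/2048 = -7.321289063 V.
e = -7.32498 − (-7.321289063) = −3.69 mV.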